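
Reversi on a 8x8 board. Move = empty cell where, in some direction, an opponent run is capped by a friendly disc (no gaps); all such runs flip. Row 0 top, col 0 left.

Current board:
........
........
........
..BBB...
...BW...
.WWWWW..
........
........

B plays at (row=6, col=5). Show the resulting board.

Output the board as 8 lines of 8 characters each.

Answer: ........
........
........
..BBB...
...BW...
.WWWBW..
.....B..
........

Derivation:
Place B at (6,5); scan 8 dirs for brackets.
Dir NW: opp run (5,4) capped by B -> flip
Dir N: opp run (5,5), next='.' -> no flip
Dir NE: first cell '.' (not opp) -> no flip
Dir W: first cell '.' (not opp) -> no flip
Dir E: first cell '.' (not opp) -> no flip
Dir SW: first cell '.' (not opp) -> no flip
Dir S: first cell '.' (not opp) -> no flip
Dir SE: first cell '.' (not opp) -> no flip
All flips: (5,4)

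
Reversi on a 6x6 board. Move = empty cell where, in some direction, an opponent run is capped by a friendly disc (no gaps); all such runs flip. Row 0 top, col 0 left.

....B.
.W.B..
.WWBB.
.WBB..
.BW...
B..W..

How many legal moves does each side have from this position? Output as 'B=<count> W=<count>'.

Answer: B=10 W=7

Derivation:
-- B to move --
(0,0): flips 2 -> legal
(0,1): flips 3 -> legal
(0,2): no bracket -> illegal
(1,0): flips 1 -> legal
(1,2): flips 1 -> legal
(2,0): flips 2 -> legal
(3,0): flips 1 -> legal
(4,0): flips 2 -> legal
(4,3): flips 1 -> legal
(4,4): no bracket -> illegal
(5,1): flips 1 -> legal
(5,2): flips 1 -> legal
(5,4): no bracket -> illegal
B mobility = 10
-- W to move --
(0,2): no bracket -> illegal
(0,3): no bracket -> illegal
(0,5): no bracket -> illegal
(1,2): no bracket -> illegal
(1,4): no bracket -> illegal
(1,5): flips 2 -> legal
(2,5): flips 2 -> legal
(3,0): no bracket -> illegal
(3,4): flips 2 -> legal
(3,5): no bracket -> illegal
(4,0): flips 1 -> legal
(4,3): flips 1 -> legal
(4,4): flips 1 -> legal
(5,1): flips 1 -> legal
(5,2): no bracket -> illegal
W mobility = 7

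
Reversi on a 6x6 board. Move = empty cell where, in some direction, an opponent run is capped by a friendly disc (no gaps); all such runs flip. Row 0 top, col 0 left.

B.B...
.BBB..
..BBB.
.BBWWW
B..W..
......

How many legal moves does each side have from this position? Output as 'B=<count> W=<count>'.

Answer: B=5 W=6

Derivation:
-- B to move --
(2,5): no bracket -> illegal
(4,2): flips 1 -> legal
(4,4): flips 2 -> legal
(4,5): flips 1 -> legal
(5,2): no bracket -> illegal
(5,3): flips 2 -> legal
(5,4): flips 1 -> legal
B mobility = 5
-- W to move --
(0,1): flips 2 -> legal
(0,3): flips 2 -> legal
(0,4): no bracket -> illegal
(1,0): no bracket -> illegal
(1,4): flips 1 -> legal
(1,5): flips 1 -> legal
(2,0): no bracket -> illegal
(2,1): flips 1 -> legal
(2,5): no bracket -> illegal
(3,0): flips 2 -> legal
(4,1): no bracket -> illegal
(4,2): no bracket -> illegal
(5,0): no bracket -> illegal
(5,1): no bracket -> illegal
W mobility = 6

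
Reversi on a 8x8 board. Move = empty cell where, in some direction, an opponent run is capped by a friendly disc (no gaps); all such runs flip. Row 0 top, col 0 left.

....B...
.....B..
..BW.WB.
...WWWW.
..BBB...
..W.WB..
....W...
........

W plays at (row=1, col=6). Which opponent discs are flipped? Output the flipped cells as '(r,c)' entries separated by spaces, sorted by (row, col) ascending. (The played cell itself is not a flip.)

Dir NW: first cell '.' (not opp) -> no flip
Dir N: first cell '.' (not opp) -> no flip
Dir NE: first cell '.' (not opp) -> no flip
Dir W: opp run (1,5), next='.' -> no flip
Dir E: first cell '.' (not opp) -> no flip
Dir SW: first cell 'W' (not opp) -> no flip
Dir S: opp run (2,6) capped by W -> flip
Dir SE: first cell '.' (not opp) -> no flip

Answer: (2,6)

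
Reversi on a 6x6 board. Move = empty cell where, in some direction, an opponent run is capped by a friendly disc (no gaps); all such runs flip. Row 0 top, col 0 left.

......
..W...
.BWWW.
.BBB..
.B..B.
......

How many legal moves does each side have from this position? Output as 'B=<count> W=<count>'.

Answer: B=7 W=7

Derivation:
-- B to move --
(0,1): no bracket -> illegal
(0,2): flips 2 -> legal
(0,3): flips 1 -> legal
(1,1): flips 1 -> legal
(1,3): flips 2 -> legal
(1,4): flips 1 -> legal
(1,5): flips 1 -> legal
(2,5): flips 3 -> legal
(3,4): no bracket -> illegal
(3,5): no bracket -> illegal
B mobility = 7
-- W to move --
(1,0): no bracket -> illegal
(1,1): no bracket -> illegal
(2,0): flips 1 -> legal
(3,0): flips 1 -> legal
(3,4): no bracket -> illegal
(3,5): no bracket -> illegal
(4,0): flips 1 -> legal
(4,2): flips 2 -> legal
(4,3): flips 1 -> legal
(4,5): no bracket -> illegal
(5,0): flips 2 -> legal
(5,1): no bracket -> illegal
(5,2): no bracket -> illegal
(5,3): no bracket -> illegal
(5,4): no bracket -> illegal
(5,5): flips 2 -> legal
W mobility = 7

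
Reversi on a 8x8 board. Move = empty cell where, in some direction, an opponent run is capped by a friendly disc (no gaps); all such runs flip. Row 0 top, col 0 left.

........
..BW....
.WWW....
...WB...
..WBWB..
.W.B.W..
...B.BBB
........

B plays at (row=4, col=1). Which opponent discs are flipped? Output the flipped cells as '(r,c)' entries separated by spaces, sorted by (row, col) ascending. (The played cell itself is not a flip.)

Answer: (4,2)

Derivation:
Dir NW: first cell '.' (not opp) -> no flip
Dir N: first cell '.' (not opp) -> no flip
Dir NE: first cell '.' (not opp) -> no flip
Dir W: first cell '.' (not opp) -> no flip
Dir E: opp run (4,2) capped by B -> flip
Dir SW: first cell '.' (not opp) -> no flip
Dir S: opp run (5,1), next='.' -> no flip
Dir SE: first cell '.' (not opp) -> no flip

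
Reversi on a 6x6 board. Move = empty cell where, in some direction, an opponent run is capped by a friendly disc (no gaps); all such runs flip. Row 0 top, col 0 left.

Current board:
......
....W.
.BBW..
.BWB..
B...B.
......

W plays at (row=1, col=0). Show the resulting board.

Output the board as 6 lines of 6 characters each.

Answer: ......
W...W.
.WBW..
.BWB..
B...B.
......

Derivation:
Place W at (1,0); scan 8 dirs for brackets.
Dir NW: edge -> no flip
Dir N: first cell '.' (not opp) -> no flip
Dir NE: first cell '.' (not opp) -> no flip
Dir W: edge -> no flip
Dir E: first cell '.' (not opp) -> no flip
Dir SW: edge -> no flip
Dir S: first cell '.' (not opp) -> no flip
Dir SE: opp run (2,1) capped by W -> flip
All flips: (2,1)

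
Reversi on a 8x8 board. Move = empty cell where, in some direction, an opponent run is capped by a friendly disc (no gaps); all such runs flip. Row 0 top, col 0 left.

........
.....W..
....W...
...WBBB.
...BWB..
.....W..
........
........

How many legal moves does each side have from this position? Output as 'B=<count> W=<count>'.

-- B to move --
(0,4): no bracket -> illegal
(0,5): no bracket -> illegal
(0,6): no bracket -> illegal
(1,3): flips 1 -> legal
(1,4): flips 1 -> legal
(1,6): no bracket -> illegal
(2,2): no bracket -> illegal
(2,3): flips 1 -> legal
(2,5): no bracket -> illegal
(2,6): no bracket -> illegal
(3,2): flips 1 -> legal
(4,2): no bracket -> illegal
(4,6): no bracket -> illegal
(5,3): flips 1 -> legal
(5,4): flips 1 -> legal
(5,6): no bracket -> illegal
(6,4): no bracket -> illegal
(6,5): flips 1 -> legal
(6,6): no bracket -> illegal
B mobility = 7
-- W to move --
(2,3): no bracket -> illegal
(2,5): flips 2 -> legal
(2,6): flips 1 -> legal
(2,7): no bracket -> illegal
(3,2): no bracket -> illegal
(3,7): flips 3 -> legal
(4,2): flips 1 -> legal
(4,6): flips 2 -> legal
(4,7): no bracket -> illegal
(5,2): no bracket -> illegal
(5,3): flips 1 -> legal
(5,4): no bracket -> illegal
(5,6): no bracket -> illegal
W mobility = 6

Answer: B=7 W=6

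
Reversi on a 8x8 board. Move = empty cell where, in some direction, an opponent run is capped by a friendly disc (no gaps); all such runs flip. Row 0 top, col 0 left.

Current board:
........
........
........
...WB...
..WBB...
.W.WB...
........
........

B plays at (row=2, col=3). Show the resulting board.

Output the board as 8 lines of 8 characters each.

Place B at (2,3); scan 8 dirs for brackets.
Dir NW: first cell '.' (not opp) -> no flip
Dir N: first cell '.' (not opp) -> no flip
Dir NE: first cell '.' (not opp) -> no flip
Dir W: first cell '.' (not opp) -> no flip
Dir E: first cell '.' (not opp) -> no flip
Dir SW: first cell '.' (not opp) -> no flip
Dir S: opp run (3,3) capped by B -> flip
Dir SE: first cell 'B' (not opp) -> no flip
All flips: (3,3)

Answer: ........
........
...B....
...BB...
..WBB...
.W.WB...
........
........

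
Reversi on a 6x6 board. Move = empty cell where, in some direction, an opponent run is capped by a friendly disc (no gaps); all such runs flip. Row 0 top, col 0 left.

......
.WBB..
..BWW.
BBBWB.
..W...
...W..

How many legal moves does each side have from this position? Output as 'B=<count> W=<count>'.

-- B to move --
(0,0): flips 1 -> legal
(0,1): no bracket -> illegal
(0,2): no bracket -> illegal
(1,0): flips 1 -> legal
(1,4): flips 2 -> legal
(1,5): no bracket -> illegal
(2,0): no bracket -> illegal
(2,1): no bracket -> illegal
(2,5): flips 2 -> legal
(3,5): flips 1 -> legal
(4,1): no bracket -> illegal
(4,3): flips 2 -> legal
(4,4): flips 1 -> legal
(5,1): no bracket -> illegal
(5,2): flips 1 -> legal
(5,4): no bracket -> illegal
B mobility = 8
-- W to move --
(0,1): flips 1 -> legal
(0,2): flips 4 -> legal
(0,3): flips 1 -> legal
(0,4): no bracket -> illegal
(1,4): flips 2 -> legal
(2,0): flips 1 -> legal
(2,1): flips 1 -> legal
(2,5): no bracket -> illegal
(3,5): flips 1 -> legal
(4,0): no bracket -> illegal
(4,1): flips 1 -> legal
(4,3): no bracket -> illegal
(4,4): flips 1 -> legal
(4,5): flips 1 -> legal
W mobility = 10

Answer: B=8 W=10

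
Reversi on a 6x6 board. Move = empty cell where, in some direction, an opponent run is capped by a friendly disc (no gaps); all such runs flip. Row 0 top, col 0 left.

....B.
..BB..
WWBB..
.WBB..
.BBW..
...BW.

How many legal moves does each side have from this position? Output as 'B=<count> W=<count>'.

-- B to move --
(1,0): flips 1 -> legal
(1,1): flips 2 -> legal
(3,0): flips 2 -> legal
(3,4): no bracket -> illegal
(4,0): flips 1 -> legal
(4,4): flips 1 -> legal
(4,5): no bracket -> illegal
(5,2): no bracket -> illegal
(5,5): flips 1 -> legal
B mobility = 6
-- W to move --
(0,1): no bracket -> illegal
(0,2): no bracket -> illegal
(0,3): flips 4 -> legal
(0,5): no bracket -> illegal
(1,1): no bracket -> illegal
(1,4): no bracket -> illegal
(1,5): no bracket -> illegal
(2,4): flips 2 -> legal
(3,0): no bracket -> illegal
(3,4): flips 2 -> legal
(4,0): flips 2 -> legal
(4,4): no bracket -> illegal
(5,0): no bracket -> illegal
(5,1): flips 1 -> legal
(5,2): flips 1 -> legal
W mobility = 6

Answer: B=6 W=6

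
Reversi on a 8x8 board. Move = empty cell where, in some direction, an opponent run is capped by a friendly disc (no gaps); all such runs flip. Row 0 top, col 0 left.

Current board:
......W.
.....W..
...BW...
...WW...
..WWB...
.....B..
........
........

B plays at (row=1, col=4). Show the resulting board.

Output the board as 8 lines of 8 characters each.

Place B at (1,4); scan 8 dirs for brackets.
Dir NW: first cell '.' (not opp) -> no flip
Dir N: first cell '.' (not opp) -> no flip
Dir NE: first cell '.' (not opp) -> no flip
Dir W: first cell '.' (not opp) -> no flip
Dir E: opp run (1,5), next='.' -> no flip
Dir SW: first cell 'B' (not opp) -> no flip
Dir S: opp run (2,4) (3,4) capped by B -> flip
Dir SE: first cell '.' (not opp) -> no flip
All flips: (2,4) (3,4)

Answer: ......W.
....BW..
...BB...
...WB...
..WWB...
.....B..
........
........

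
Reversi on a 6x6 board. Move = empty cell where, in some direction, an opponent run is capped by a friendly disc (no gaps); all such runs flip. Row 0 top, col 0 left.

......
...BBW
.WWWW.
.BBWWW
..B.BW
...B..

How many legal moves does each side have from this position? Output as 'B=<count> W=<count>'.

Answer: B=4 W=13

Derivation:
-- B to move --
(0,4): no bracket -> illegal
(0,5): no bracket -> illegal
(1,0): flips 1 -> legal
(1,1): flips 3 -> legal
(1,2): flips 1 -> legal
(2,0): no bracket -> illegal
(2,5): no bracket -> illegal
(3,0): no bracket -> illegal
(4,3): flips 2 -> legal
(5,4): no bracket -> illegal
(5,5): no bracket -> illegal
B mobility = 4
-- W to move --
(0,2): flips 1 -> legal
(0,3): flips 1 -> legal
(0,4): flips 2 -> legal
(0,5): flips 1 -> legal
(1,2): flips 2 -> legal
(2,0): no bracket -> illegal
(2,5): no bracket -> illegal
(3,0): flips 2 -> legal
(4,0): flips 1 -> legal
(4,1): flips 2 -> legal
(4,3): flips 2 -> legal
(5,1): flips 1 -> legal
(5,2): flips 2 -> legal
(5,4): flips 1 -> legal
(5,5): flips 1 -> legal
W mobility = 13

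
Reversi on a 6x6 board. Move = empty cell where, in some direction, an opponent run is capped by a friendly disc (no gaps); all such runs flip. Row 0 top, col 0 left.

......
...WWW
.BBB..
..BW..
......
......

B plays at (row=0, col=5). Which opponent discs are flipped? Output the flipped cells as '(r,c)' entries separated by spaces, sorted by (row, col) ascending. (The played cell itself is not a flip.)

Dir NW: edge -> no flip
Dir N: edge -> no flip
Dir NE: edge -> no flip
Dir W: first cell '.' (not opp) -> no flip
Dir E: edge -> no flip
Dir SW: opp run (1,4) capped by B -> flip
Dir S: opp run (1,5), next='.' -> no flip
Dir SE: edge -> no flip

Answer: (1,4)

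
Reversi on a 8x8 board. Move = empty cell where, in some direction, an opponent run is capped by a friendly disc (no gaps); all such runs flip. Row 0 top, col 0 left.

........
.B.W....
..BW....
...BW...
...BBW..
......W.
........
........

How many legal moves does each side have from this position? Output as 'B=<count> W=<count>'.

-- B to move --
(0,2): no bracket -> illegal
(0,3): flips 2 -> legal
(0,4): flips 1 -> legal
(1,2): no bracket -> illegal
(1,4): no bracket -> illegal
(2,4): flips 2 -> legal
(2,5): flips 1 -> legal
(3,2): no bracket -> illegal
(3,5): flips 1 -> legal
(3,6): no bracket -> illegal
(4,6): flips 1 -> legal
(4,7): no bracket -> illegal
(5,4): no bracket -> illegal
(5,5): no bracket -> illegal
(5,7): no bracket -> illegal
(6,5): no bracket -> illegal
(6,6): no bracket -> illegal
(6,7): no bracket -> illegal
B mobility = 6
-- W to move --
(0,0): no bracket -> illegal
(0,1): no bracket -> illegal
(0,2): no bracket -> illegal
(1,0): no bracket -> illegal
(1,2): no bracket -> illegal
(2,0): no bracket -> illegal
(2,1): flips 1 -> legal
(2,4): no bracket -> illegal
(3,1): flips 1 -> legal
(3,2): flips 1 -> legal
(3,5): no bracket -> illegal
(4,2): flips 2 -> legal
(5,2): flips 1 -> legal
(5,3): flips 2 -> legal
(5,4): flips 1 -> legal
(5,5): no bracket -> illegal
W mobility = 7

Answer: B=6 W=7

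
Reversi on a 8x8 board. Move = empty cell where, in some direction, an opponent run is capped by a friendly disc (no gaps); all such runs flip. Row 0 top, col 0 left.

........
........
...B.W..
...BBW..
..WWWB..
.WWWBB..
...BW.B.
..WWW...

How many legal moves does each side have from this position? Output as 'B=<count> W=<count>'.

Answer: B=9 W=10

Derivation:
-- B to move --
(1,4): no bracket -> illegal
(1,5): flips 2 -> legal
(1,6): flips 1 -> legal
(2,4): no bracket -> illegal
(2,6): no bracket -> illegal
(3,1): no bracket -> illegal
(3,2): flips 1 -> legal
(3,6): flips 1 -> legal
(4,0): no bracket -> illegal
(4,1): flips 4 -> legal
(4,6): no bracket -> illegal
(5,0): flips 3 -> legal
(6,0): flips 2 -> legal
(6,1): flips 2 -> legal
(6,2): no bracket -> illegal
(6,5): flips 1 -> legal
(7,1): no bracket -> illegal
(7,5): no bracket -> illegal
B mobility = 9
-- W to move --
(1,2): no bracket -> illegal
(1,3): flips 2 -> legal
(1,4): no bracket -> illegal
(2,2): flips 1 -> legal
(2,4): flips 2 -> legal
(3,2): flips 2 -> legal
(3,6): flips 3 -> legal
(4,6): flips 2 -> legal
(5,6): flips 2 -> legal
(5,7): no bracket -> illegal
(6,2): flips 1 -> legal
(6,5): flips 3 -> legal
(6,7): no bracket -> illegal
(7,5): no bracket -> illegal
(7,6): no bracket -> illegal
(7,7): flips 2 -> legal
W mobility = 10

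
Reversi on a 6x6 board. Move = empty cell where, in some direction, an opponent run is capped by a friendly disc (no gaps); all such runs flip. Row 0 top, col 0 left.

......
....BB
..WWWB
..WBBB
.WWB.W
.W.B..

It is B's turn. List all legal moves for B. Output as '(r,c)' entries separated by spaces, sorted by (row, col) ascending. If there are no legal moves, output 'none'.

(1,1): flips 1 -> legal
(1,2): flips 1 -> legal
(1,3): flips 2 -> legal
(2,1): flips 4 -> legal
(3,0): no bracket -> illegal
(3,1): flips 2 -> legal
(4,0): flips 2 -> legal
(4,4): no bracket -> illegal
(5,0): flips 3 -> legal
(5,2): no bracket -> illegal
(5,4): no bracket -> illegal
(5,5): flips 1 -> legal

Answer: (1,1) (1,2) (1,3) (2,1) (3,1) (4,0) (5,0) (5,5)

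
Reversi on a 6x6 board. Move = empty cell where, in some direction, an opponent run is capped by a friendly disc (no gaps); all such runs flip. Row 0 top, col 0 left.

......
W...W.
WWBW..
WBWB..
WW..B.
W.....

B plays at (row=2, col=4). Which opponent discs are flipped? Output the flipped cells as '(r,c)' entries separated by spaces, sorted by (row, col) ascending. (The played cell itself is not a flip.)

Answer: (2,3)

Derivation:
Dir NW: first cell '.' (not opp) -> no flip
Dir N: opp run (1,4), next='.' -> no flip
Dir NE: first cell '.' (not opp) -> no flip
Dir W: opp run (2,3) capped by B -> flip
Dir E: first cell '.' (not opp) -> no flip
Dir SW: first cell 'B' (not opp) -> no flip
Dir S: first cell '.' (not opp) -> no flip
Dir SE: first cell '.' (not opp) -> no flip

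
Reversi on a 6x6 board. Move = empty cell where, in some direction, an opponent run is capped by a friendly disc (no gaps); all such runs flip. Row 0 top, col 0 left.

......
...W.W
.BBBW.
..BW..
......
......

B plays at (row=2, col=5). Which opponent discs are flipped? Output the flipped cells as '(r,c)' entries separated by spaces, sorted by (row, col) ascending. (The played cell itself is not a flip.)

Answer: (2,4)

Derivation:
Dir NW: first cell '.' (not opp) -> no flip
Dir N: opp run (1,5), next='.' -> no flip
Dir NE: edge -> no flip
Dir W: opp run (2,4) capped by B -> flip
Dir E: edge -> no flip
Dir SW: first cell '.' (not opp) -> no flip
Dir S: first cell '.' (not opp) -> no flip
Dir SE: edge -> no flip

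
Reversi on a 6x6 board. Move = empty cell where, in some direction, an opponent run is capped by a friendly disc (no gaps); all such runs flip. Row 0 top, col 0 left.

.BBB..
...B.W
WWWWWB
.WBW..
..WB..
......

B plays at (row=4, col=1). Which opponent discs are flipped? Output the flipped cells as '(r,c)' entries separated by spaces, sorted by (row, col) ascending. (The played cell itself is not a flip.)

Dir NW: first cell '.' (not opp) -> no flip
Dir N: opp run (3,1) (2,1), next='.' -> no flip
Dir NE: first cell 'B' (not opp) -> no flip
Dir W: first cell '.' (not opp) -> no flip
Dir E: opp run (4,2) capped by B -> flip
Dir SW: first cell '.' (not opp) -> no flip
Dir S: first cell '.' (not opp) -> no flip
Dir SE: first cell '.' (not opp) -> no flip

Answer: (4,2)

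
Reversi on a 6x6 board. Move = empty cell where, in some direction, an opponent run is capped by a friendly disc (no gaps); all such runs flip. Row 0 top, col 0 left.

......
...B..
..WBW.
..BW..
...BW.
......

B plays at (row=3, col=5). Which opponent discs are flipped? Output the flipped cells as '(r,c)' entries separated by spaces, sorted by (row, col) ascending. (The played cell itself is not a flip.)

Answer: (2,4)

Derivation:
Dir NW: opp run (2,4) capped by B -> flip
Dir N: first cell '.' (not opp) -> no flip
Dir NE: edge -> no flip
Dir W: first cell '.' (not opp) -> no flip
Dir E: edge -> no flip
Dir SW: opp run (4,4), next='.' -> no flip
Dir S: first cell '.' (not opp) -> no flip
Dir SE: edge -> no flip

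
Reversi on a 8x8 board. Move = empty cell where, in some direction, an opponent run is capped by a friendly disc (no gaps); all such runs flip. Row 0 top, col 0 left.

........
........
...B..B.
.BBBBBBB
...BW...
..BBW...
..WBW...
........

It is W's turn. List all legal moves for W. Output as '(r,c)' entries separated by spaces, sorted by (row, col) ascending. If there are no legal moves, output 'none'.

(1,2): no bracket -> illegal
(1,3): no bracket -> illegal
(1,4): no bracket -> illegal
(1,5): no bracket -> illegal
(1,6): no bracket -> illegal
(1,7): flips 2 -> legal
(2,0): no bracket -> illegal
(2,1): flips 2 -> legal
(2,2): flips 1 -> legal
(2,4): flips 1 -> legal
(2,5): no bracket -> illegal
(2,7): no bracket -> illegal
(3,0): no bracket -> illegal
(4,0): no bracket -> illegal
(4,1): no bracket -> illegal
(4,2): flips 3 -> legal
(4,5): no bracket -> illegal
(4,6): no bracket -> illegal
(4,7): no bracket -> illegal
(5,1): flips 2 -> legal
(6,1): no bracket -> illegal
(7,2): flips 1 -> legal
(7,3): no bracket -> illegal
(7,4): no bracket -> illegal

Answer: (1,7) (2,1) (2,2) (2,4) (4,2) (5,1) (7,2)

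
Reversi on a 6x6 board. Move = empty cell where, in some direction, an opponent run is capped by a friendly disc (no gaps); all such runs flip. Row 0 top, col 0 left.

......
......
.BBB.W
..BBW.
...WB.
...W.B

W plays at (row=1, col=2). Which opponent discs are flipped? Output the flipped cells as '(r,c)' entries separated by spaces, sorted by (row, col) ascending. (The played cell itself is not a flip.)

Dir NW: first cell '.' (not opp) -> no flip
Dir N: first cell '.' (not opp) -> no flip
Dir NE: first cell '.' (not opp) -> no flip
Dir W: first cell '.' (not opp) -> no flip
Dir E: first cell '.' (not opp) -> no flip
Dir SW: opp run (2,1), next='.' -> no flip
Dir S: opp run (2,2) (3,2), next='.' -> no flip
Dir SE: opp run (2,3) capped by W -> flip

Answer: (2,3)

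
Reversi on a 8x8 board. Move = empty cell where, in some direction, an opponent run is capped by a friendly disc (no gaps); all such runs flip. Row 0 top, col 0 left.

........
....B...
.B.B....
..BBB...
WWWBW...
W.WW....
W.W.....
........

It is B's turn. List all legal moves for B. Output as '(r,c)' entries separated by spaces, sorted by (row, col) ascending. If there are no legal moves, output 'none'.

Answer: (4,5) (5,1) (5,4) (5,5) (6,1) (6,3) (7,2)

Derivation:
(3,0): no bracket -> illegal
(3,1): no bracket -> illegal
(3,5): no bracket -> illegal
(4,5): flips 1 -> legal
(5,1): flips 1 -> legal
(5,4): flips 1 -> legal
(5,5): flips 1 -> legal
(6,1): flips 1 -> legal
(6,3): flips 1 -> legal
(6,4): no bracket -> illegal
(7,0): no bracket -> illegal
(7,1): no bracket -> illegal
(7,2): flips 3 -> legal
(7,3): no bracket -> illegal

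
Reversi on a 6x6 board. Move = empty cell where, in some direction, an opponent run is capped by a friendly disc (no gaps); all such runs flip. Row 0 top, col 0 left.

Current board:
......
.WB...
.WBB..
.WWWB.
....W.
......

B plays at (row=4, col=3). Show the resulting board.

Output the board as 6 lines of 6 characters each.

Place B at (4,3); scan 8 dirs for brackets.
Dir NW: opp run (3,2) (2,1), next='.' -> no flip
Dir N: opp run (3,3) capped by B -> flip
Dir NE: first cell 'B' (not opp) -> no flip
Dir W: first cell '.' (not opp) -> no flip
Dir E: opp run (4,4), next='.' -> no flip
Dir SW: first cell '.' (not opp) -> no flip
Dir S: first cell '.' (not opp) -> no flip
Dir SE: first cell '.' (not opp) -> no flip
All flips: (3,3)

Answer: ......
.WB...
.WBB..
.WWBB.
...BW.
......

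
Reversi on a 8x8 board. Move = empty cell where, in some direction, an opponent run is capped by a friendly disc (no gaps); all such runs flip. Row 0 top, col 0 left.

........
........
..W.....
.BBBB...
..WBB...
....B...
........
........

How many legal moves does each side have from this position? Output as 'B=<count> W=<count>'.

Answer: B=7 W=5

Derivation:
-- B to move --
(1,1): flips 1 -> legal
(1,2): flips 1 -> legal
(1,3): flips 1 -> legal
(2,1): no bracket -> illegal
(2,3): no bracket -> illegal
(4,1): flips 1 -> legal
(5,1): flips 1 -> legal
(5,2): flips 1 -> legal
(5,3): flips 1 -> legal
B mobility = 7
-- W to move --
(2,0): flips 1 -> legal
(2,1): no bracket -> illegal
(2,3): no bracket -> illegal
(2,4): flips 1 -> legal
(2,5): no bracket -> illegal
(3,0): no bracket -> illegal
(3,5): no bracket -> illegal
(4,0): flips 1 -> legal
(4,1): no bracket -> illegal
(4,5): flips 2 -> legal
(5,2): no bracket -> illegal
(5,3): no bracket -> illegal
(5,5): flips 2 -> legal
(6,3): no bracket -> illegal
(6,4): no bracket -> illegal
(6,5): no bracket -> illegal
W mobility = 5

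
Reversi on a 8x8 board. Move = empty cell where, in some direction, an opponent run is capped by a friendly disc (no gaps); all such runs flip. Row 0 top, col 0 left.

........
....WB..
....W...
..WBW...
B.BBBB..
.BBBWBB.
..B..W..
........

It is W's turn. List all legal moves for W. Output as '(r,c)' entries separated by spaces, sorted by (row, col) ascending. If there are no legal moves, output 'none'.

(0,4): no bracket -> illegal
(0,5): no bracket -> illegal
(0,6): flips 1 -> legal
(1,6): flips 1 -> legal
(2,2): no bracket -> illegal
(2,3): no bracket -> illegal
(2,5): no bracket -> illegal
(2,6): no bracket -> illegal
(3,0): no bracket -> illegal
(3,1): no bracket -> illegal
(3,5): flips 2 -> legal
(3,6): flips 1 -> legal
(4,1): no bracket -> illegal
(4,6): no bracket -> illegal
(4,7): flips 1 -> legal
(5,0): flips 3 -> legal
(5,7): flips 2 -> legal
(6,0): flips 3 -> legal
(6,1): flips 2 -> legal
(6,3): no bracket -> illegal
(6,4): no bracket -> illegal
(6,6): no bracket -> illegal
(6,7): flips 2 -> legal
(7,1): no bracket -> illegal
(7,2): flips 3 -> legal
(7,3): no bracket -> illegal

Answer: (0,6) (1,6) (3,5) (3,6) (4,7) (5,0) (5,7) (6,0) (6,1) (6,7) (7,2)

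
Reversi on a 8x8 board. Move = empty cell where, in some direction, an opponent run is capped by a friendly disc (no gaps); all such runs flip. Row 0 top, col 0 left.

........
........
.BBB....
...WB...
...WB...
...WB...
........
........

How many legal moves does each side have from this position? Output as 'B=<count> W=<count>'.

Answer: B=5 W=7

Derivation:
-- B to move --
(2,4): no bracket -> illegal
(3,2): flips 2 -> legal
(4,2): flips 1 -> legal
(5,2): flips 2 -> legal
(6,2): flips 1 -> legal
(6,3): flips 3 -> legal
(6,4): no bracket -> illegal
B mobility = 5
-- W to move --
(1,0): no bracket -> illegal
(1,1): flips 1 -> legal
(1,2): no bracket -> illegal
(1,3): flips 1 -> legal
(1,4): no bracket -> illegal
(2,0): no bracket -> illegal
(2,4): no bracket -> illegal
(2,5): flips 1 -> legal
(3,0): no bracket -> illegal
(3,1): no bracket -> illegal
(3,2): no bracket -> illegal
(3,5): flips 2 -> legal
(4,5): flips 1 -> legal
(5,5): flips 2 -> legal
(6,3): no bracket -> illegal
(6,4): no bracket -> illegal
(6,5): flips 1 -> legal
W mobility = 7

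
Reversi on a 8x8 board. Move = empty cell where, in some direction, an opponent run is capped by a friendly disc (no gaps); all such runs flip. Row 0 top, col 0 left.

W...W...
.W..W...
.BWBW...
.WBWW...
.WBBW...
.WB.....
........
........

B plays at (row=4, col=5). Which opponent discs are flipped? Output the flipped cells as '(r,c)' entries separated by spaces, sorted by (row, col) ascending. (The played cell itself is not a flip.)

Dir NW: opp run (3,4) capped by B -> flip
Dir N: first cell '.' (not opp) -> no flip
Dir NE: first cell '.' (not opp) -> no flip
Dir W: opp run (4,4) capped by B -> flip
Dir E: first cell '.' (not opp) -> no flip
Dir SW: first cell '.' (not opp) -> no flip
Dir S: first cell '.' (not opp) -> no flip
Dir SE: first cell '.' (not opp) -> no flip

Answer: (3,4) (4,4)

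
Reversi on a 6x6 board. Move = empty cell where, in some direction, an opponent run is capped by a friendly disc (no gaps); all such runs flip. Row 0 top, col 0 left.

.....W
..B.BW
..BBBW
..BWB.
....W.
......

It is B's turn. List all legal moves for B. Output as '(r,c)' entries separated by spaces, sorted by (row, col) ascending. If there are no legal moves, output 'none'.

(0,4): no bracket -> illegal
(3,5): no bracket -> illegal
(4,2): flips 1 -> legal
(4,3): flips 1 -> legal
(4,5): no bracket -> illegal
(5,3): no bracket -> illegal
(5,4): flips 1 -> legal
(5,5): flips 2 -> legal

Answer: (4,2) (4,3) (5,4) (5,5)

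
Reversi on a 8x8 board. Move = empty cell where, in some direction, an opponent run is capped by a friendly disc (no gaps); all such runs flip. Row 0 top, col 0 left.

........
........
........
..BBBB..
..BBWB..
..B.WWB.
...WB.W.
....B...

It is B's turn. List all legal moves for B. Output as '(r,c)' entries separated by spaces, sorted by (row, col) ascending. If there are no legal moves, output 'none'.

(4,6): flips 1 -> legal
(5,3): flips 3 -> legal
(5,7): no bracket -> illegal
(6,2): flips 1 -> legal
(6,5): flips 2 -> legal
(6,7): no bracket -> illegal
(7,2): flips 2 -> legal
(7,3): no bracket -> illegal
(7,5): no bracket -> illegal
(7,6): flips 1 -> legal
(7,7): flips 3 -> legal

Answer: (4,6) (5,3) (6,2) (6,5) (7,2) (7,6) (7,7)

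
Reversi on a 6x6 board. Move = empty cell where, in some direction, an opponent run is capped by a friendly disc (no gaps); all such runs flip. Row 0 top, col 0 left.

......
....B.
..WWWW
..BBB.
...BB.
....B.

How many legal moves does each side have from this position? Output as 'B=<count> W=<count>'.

-- B to move --
(1,1): flips 1 -> legal
(1,2): flips 2 -> legal
(1,3): flips 1 -> legal
(1,5): flips 1 -> legal
(2,1): no bracket -> illegal
(3,1): no bracket -> illegal
(3,5): no bracket -> illegal
B mobility = 4
-- W to move --
(0,3): flips 1 -> legal
(0,4): flips 1 -> legal
(0,5): flips 1 -> legal
(1,3): no bracket -> illegal
(1,5): no bracket -> illegal
(2,1): no bracket -> illegal
(3,1): no bracket -> illegal
(3,5): no bracket -> illegal
(4,1): flips 1 -> legal
(4,2): flips 2 -> legal
(4,5): flips 1 -> legal
(5,2): flips 2 -> legal
(5,3): flips 2 -> legal
(5,5): flips 2 -> legal
W mobility = 9

Answer: B=4 W=9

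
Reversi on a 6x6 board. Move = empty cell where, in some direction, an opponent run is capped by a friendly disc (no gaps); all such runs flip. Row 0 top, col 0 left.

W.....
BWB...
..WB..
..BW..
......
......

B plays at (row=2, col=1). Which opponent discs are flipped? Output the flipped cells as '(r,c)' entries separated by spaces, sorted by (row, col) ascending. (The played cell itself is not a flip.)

Dir NW: first cell 'B' (not opp) -> no flip
Dir N: opp run (1,1), next='.' -> no flip
Dir NE: first cell 'B' (not opp) -> no flip
Dir W: first cell '.' (not opp) -> no flip
Dir E: opp run (2,2) capped by B -> flip
Dir SW: first cell '.' (not opp) -> no flip
Dir S: first cell '.' (not opp) -> no flip
Dir SE: first cell 'B' (not opp) -> no flip

Answer: (2,2)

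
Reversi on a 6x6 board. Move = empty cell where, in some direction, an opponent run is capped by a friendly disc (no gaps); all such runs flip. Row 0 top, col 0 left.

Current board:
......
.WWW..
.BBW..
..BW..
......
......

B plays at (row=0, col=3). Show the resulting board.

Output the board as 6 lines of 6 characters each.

Answer: ...B..
.WBW..
.BBW..
..BW..
......
......

Derivation:
Place B at (0,3); scan 8 dirs for brackets.
Dir NW: edge -> no flip
Dir N: edge -> no flip
Dir NE: edge -> no flip
Dir W: first cell '.' (not opp) -> no flip
Dir E: first cell '.' (not opp) -> no flip
Dir SW: opp run (1,2) capped by B -> flip
Dir S: opp run (1,3) (2,3) (3,3), next='.' -> no flip
Dir SE: first cell '.' (not opp) -> no flip
All flips: (1,2)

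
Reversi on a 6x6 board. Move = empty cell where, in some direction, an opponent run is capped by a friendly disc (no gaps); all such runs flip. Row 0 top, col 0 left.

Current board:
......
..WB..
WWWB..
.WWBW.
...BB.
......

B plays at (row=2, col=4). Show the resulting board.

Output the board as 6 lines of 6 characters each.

Answer: ......
..WB..
WWWBB.
.WWBB.
...BB.
......

Derivation:
Place B at (2,4); scan 8 dirs for brackets.
Dir NW: first cell 'B' (not opp) -> no flip
Dir N: first cell '.' (not opp) -> no flip
Dir NE: first cell '.' (not opp) -> no flip
Dir W: first cell 'B' (not opp) -> no flip
Dir E: first cell '.' (not opp) -> no flip
Dir SW: first cell 'B' (not opp) -> no flip
Dir S: opp run (3,4) capped by B -> flip
Dir SE: first cell '.' (not opp) -> no flip
All flips: (3,4)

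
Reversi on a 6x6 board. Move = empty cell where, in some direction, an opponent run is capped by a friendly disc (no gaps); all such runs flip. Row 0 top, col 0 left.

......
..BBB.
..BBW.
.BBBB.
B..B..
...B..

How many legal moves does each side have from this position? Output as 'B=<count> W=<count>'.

Answer: B=3 W=5

Derivation:
-- B to move --
(1,5): flips 1 -> legal
(2,5): flips 1 -> legal
(3,5): flips 1 -> legal
B mobility = 3
-- W to move --
(0,1): no bracket -> illegal
(0,2): flips 1 -> legal
(0,3): no bracket -> illegal
(0,4): flips 1 -> legal
(0,5): no bracket -> illegal
(1,1): no bracket -> illegal
(1,5): no bracket -> illegal
(2,0): no bracket -> illegal
(2,1): flips 2 -> legal
(2,5): no bracket -> illegal
(3,0): no bracket -> illegal
(3,5): no bracket -> illegal
(4,1): no bracket -> illegal
(4,2): flips 1 -> legal
(4,4): flips 1 -> legal
(4,5): no bracket -> illegal
(5,0): no bracket -> illegal
(5,1): no bracket -> illegal
(5,2): no bracket -> illegal
(5,4): no bracket -> illegal
W mobility = 5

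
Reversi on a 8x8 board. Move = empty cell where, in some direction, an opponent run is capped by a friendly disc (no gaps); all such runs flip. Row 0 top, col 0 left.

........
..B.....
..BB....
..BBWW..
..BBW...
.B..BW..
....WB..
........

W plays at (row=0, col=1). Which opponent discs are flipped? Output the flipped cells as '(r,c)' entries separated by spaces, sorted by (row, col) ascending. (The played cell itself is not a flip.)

Answer: (1,2) (2,3)

Derivation:
Dir NW: edge -> no flip
Dir N: edge -> no flip
Dir NE: edge -> no flip
Dir W: first cell '.' (not opp) -> no flip
Dir E: first cell '.' (not opp) -> no flip
Dir SW: first cell '.' (not opp) -> no flip
Dir S: first cell '.' (not opp) -> no flip
Dir SE: opp run (1,2) (2,3) capped by W -> flip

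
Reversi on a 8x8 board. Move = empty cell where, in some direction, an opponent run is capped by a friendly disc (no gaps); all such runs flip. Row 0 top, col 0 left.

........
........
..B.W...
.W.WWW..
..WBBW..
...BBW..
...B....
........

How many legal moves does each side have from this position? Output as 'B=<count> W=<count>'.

-- B to move --
(1,3): no bracket -> illegal
(1,4): flips 2 -> legal
(1,5): no bracket -> illegal
(2,0): flips 2 -> legal
(2,1): no bracket -> illegal
(2,3): flips 1 -> legal
(2,5): flips 1 -> legal
(2,6): flips 1 -> legal
(3,0): no bracket -> illegal
(3,2): no bracket -> illegal
(3,6): flips 1 -> legal
(4,0): flips 1 -> legal
(4,1): flips 1 -> legal
(4,6): flips 1 -> legal
(5,1): no bracket -> illegal
(5,2): no bracket -> illegal
(5,6): flips 1 -> legal
(6,4): no bracket -> illegal
(6,5): no bracket -> illegal
(6,6): flips 1 -> legal
B mobility = 11
-- W to move --
(1,1): flips 1 -> legal
(1,2): no bracket -> illegal
(1,3): flips 1 -> legal
(2,1): no bracket -> illegal
(2,3): no bracket -> illegal
(3,2): no bracket -> illegal
(5,2): flips 3 -> legal
(6,2): flips 2 -> legal
(6,4): flips 3 -> legal
(6,5): no bracket -> illegal
(7,2): flips 2 -> legal
(7,3): flips 3 -> legal
(7,4): no bracket -> illegal
W mobility = 7

Answer: B=11 W=7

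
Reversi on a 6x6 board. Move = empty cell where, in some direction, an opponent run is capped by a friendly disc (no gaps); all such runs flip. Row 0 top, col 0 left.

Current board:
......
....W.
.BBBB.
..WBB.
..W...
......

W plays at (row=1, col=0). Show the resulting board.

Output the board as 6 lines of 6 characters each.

Answer: ......
W...W.
.WBBB.
..WBB.
..W...
......

Derivation:
Place W at (1,0); scan 8 dirs for brackets.
Dir NW: edge -> no flip
Dir N: first cell '.' (not opp) -> no flip
Dir NE: first cell '.' (not opp) -> no flip
Dir W: edge -> no flip
Dir E: first cell '.' (not opp) -> no flip
Dir SW: edge -> no flip
Dir S: first cell '.' (not opp) -> no flip
Dir SE: opp run (2,1) capped by W -> flip
All flips: (2,1)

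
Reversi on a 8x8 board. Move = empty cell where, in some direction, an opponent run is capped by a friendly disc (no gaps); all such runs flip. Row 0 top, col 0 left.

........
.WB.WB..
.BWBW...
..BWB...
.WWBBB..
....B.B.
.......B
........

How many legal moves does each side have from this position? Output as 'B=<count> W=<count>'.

Answer: B=11 W=11

Derivation:
-- B to move --
(0,0): flips 3 -> legal
(0,1): flips 1 -> legal
(0,2): no bracket -> illegal
(0,3): no bracket -> illegal
(0,4): flips 2 -> legal
(0,5): flips 1 -> legal
(1,0): flips 1 -> legal
(1,3): flips 1 -> legal
(2,0): no bracket -> illegal
(2,5): flips 1 -> legal
(3,0): no bracket -> illegal
(3,1): no bracket -> illegal
(3,5): no bracket -> illegal
(4,0): flips 2 -> legal
(5,0): flips 1 -> legal
(5,1): flips 3 -> legal
(5,2): flips 1 -> legal
(5,3): no bracket -> illegal
B mobility = 11
-- W to move --
(0,1): no bracket -> illegal
(0,2): flips 1 -> legal
(0,3): no bracket -> illegal
(0,4): no bracket -> illegal
(0,5): no bracket -> illegal
(0,6): flips 1 -> legal
(1,0): no bracket -> illegal
(1,3): flips 2 -> legal
(1,6): flips 1 -> legal
(2,0): flips 1 -> legal
(2,5): no bracket -> illegal
(2,6): no bracket -> illegal
(3,0): no bracket -> illegal
(3,1): flips 2 -> legal
(3,5): flips 1 -> legal
(3,6): no bracket -> illegal
(4,6): flips 3 -> legal
(4,7): no bracket -> illegal
(5,2): no bracket -> illegal
(5,3): flips 1 -> legal
(5,5): flips 1 -> legal
(5,7): no bracket -> illegal
(6,3): no bracket -> illegal
(6,4): flips 3 -> legal
(6,5): no bracket -> illegal
(6,6): no bracket -> illegal
(7,6): no bracket -> illegal
(7,7): no bracket -> illegal
W mobility = 11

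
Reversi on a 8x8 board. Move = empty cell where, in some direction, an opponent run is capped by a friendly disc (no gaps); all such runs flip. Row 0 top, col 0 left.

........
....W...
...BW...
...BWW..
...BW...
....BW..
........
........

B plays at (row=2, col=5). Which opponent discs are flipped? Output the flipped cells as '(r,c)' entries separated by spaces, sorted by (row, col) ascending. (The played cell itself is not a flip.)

Answer: (2,4) (3,4)

Derivation:
Dir NW: opp run (1,4), next='.' -> no flip
Dir N: first cell '.' (not opp) -> no flip
Dir NE: first cell '.' (not opp) -> no flip
Dir W: opp run (2,4) capped by B -> flip
Dir E: first cell '.' (not opp) -> no flip
Dir SW: opp run (3,4) capped by B -> flip
Dir S: opp run (3,5), next='.' -> no flip
Dir SE: first cell '.' (not opp) -> no flip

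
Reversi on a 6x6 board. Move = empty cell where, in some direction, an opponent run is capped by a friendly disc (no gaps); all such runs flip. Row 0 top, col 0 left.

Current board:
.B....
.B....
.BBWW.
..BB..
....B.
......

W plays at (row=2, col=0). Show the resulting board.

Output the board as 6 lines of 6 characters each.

Answer: .B....
.B....
WWWWW.
..BB..
....B.
......

Derivation:
Place W at (2,0); scan 8 dirs for brackets.
Dir NW: edge -> no flip
Dir N: first cell '.' (not opp) -> no flip
Dir NE: opp run (1,1), next='.' -> no flip
Dir W: edge -> no flip
Dir E: opp run (2,1) (2,2) capped by W -> flip
Dir SW: edge -> no flip
Dir S: first cell '.' (not opp) -> no flip
Dir SE: first cell '.' (not opp) -> no flip
All flips: (2,1) (2,2)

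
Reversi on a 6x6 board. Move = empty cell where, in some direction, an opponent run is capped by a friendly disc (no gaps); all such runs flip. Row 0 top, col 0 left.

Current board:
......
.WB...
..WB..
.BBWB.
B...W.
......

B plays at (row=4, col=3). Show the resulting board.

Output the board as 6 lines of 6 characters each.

Answer: ......
.WB...
..WB..
.BBBB.
B..BW.
......

Derivation:
Place B at (4,3); scan 8 dirs for brackets.
Dir NW: first cell 'B' (not opp) -> no flip
Dir N: opp run (3,3) capped by B -> flip
Dir NE: first cell 'B' (not opp) -> no flip
Dir W: first cell '.' (not opp) -> no flip
Dir E: opp run (4,4), next='.' -> no flip
Dir SW: first cell '.' (not opp) -> no flip
Dir S: first cell '.' (not opp) -> no flip
Dir SE: first cell '.' (not opp) -> no flip
All flips: (3,3)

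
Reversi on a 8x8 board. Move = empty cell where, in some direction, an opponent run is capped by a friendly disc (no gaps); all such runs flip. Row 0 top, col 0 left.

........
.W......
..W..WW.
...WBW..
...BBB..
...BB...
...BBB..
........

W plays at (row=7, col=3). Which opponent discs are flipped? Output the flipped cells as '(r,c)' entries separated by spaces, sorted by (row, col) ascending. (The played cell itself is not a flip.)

Dir NW: first cell '.' (not opp) -> no flip
Dir N: opp run (6,3) (5,3) (4,3) capped by W -> flip
Dir NE: opp run (6,4), next='.' -> no flip
Dir W: first cell '.' (not opp) -> no flip
Dir E: first cell '.' (not opp) -> no flip
Dir SW: edge -> no flip
Dir S: edge -> no flip
Dir SE: edge -> no flip

Answer: (4,3) (5,3) (6,3)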